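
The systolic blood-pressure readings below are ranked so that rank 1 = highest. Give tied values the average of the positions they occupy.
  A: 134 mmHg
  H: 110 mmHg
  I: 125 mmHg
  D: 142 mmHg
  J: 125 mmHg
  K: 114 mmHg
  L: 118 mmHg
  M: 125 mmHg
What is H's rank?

8

Sorted (descending): 142, 134, 125, 125, 125, 118, 114, 110
The 3 values of 125 occupy positions 3–5 → average rank 4.
H has value 110 mmHg → rank 8.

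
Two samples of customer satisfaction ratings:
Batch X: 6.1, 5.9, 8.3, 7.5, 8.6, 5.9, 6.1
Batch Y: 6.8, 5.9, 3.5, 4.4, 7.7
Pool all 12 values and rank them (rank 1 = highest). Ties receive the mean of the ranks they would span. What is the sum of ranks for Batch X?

38

Sorted (descending): 8.6, 8.3, 7.7, 7.5, 6.8, 6.1, 6.1, 5.9, 5.9, 5.9, 4.4, 3.5
The 2 values of 6.1 occupy positions 6–7 → average rank (6+7)/2 = 6.5.
The 3 values of 5.9 occupy positions 8–10 → average rank 9.
Batch X values → pooled ranks: 6.1→6.5, 5.9→9, 8.3→2, 7.5→4, 8.6→1, 5.9→9, 6.1→6.5
Rank sum = 6.5 + 9 + 2 + 4 + 1 + 9 + 6.5 = 38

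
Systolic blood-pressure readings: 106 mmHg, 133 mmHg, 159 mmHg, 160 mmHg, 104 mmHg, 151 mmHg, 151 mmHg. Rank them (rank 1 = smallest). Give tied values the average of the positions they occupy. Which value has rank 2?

106

Sorted (ascending): 104, 106, 133, 151, 151, 159, 160
The 2 values of 151 occupy positions 4–5 → average rank (4+5)/2 = 4.5.
Rank 2 → value 106.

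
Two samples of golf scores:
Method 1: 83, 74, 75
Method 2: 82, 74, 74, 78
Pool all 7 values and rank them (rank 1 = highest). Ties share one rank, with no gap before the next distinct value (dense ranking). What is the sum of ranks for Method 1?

10

Sorted (descending): 83, 82, 78, 75, 74, 74, 74
The 3 values of 74 share dense rank 5.
Remaining distinct values take the next consecutive integers.
Method 1 values → pooled ranks: 83→1, 74→5, 75→4
Rank sum = 1 + 5 + 4 = 10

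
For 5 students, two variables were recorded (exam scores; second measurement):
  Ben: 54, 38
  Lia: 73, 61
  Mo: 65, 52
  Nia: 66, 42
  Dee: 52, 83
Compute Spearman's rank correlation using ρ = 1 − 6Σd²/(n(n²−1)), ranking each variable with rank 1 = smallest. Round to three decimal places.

Ranks of variable 1: 2, 5, 3, 4, 1
Ranks of variable 2: 1, 4, 3, 2, 5
d = r₁ − r₂: 1, 1, 0, 2, -4
d²: 1, 1, 0, 4, 16; Σd² = 22
ρ = 1 − 6·22/(5·24) = 1 − 132/120 = -0.100

-0.100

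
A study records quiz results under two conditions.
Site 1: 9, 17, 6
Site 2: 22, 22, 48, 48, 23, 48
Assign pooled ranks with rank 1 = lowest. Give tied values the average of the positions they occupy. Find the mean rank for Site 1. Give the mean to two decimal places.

Sorted (ascending): 6, 9, 17, 22, 22, 23, 48, 48, 48
The 2 values of 22 occupy positions 4–5 → average rank (4+5)/2 = 4.5.
The 3 values of 48 occupy positions 7–9 → average rank 8.
Site 1 values → pooled ranks: 9→2, 17→3, 6→1
Mean rank = (2 + 3 + 1) / 3 = 2.00

2.00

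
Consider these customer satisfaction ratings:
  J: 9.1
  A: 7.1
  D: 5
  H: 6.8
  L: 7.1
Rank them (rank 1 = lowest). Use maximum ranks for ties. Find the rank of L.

4

Sorted (ascending): 5, 6.8, 7.1, 7.1, 9.1
The 2 values of 7.1 occupy positions 3–4 → each gets rank 4.
L has value 7.1 → rank 4.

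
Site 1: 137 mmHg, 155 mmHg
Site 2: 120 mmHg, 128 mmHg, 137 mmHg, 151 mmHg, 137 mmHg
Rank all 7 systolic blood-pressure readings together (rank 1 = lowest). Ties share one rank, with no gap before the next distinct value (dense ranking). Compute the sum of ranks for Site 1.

Sorted (ascending): 120, 128, 137, 137, 137, 151, 155
The 3 values of 137 share dense rank 3.
Remaining distinct values take the next consecutive integers.
Site 1 values → pooled ranks: 137→3, 155→5
Rank sum = 3 + 5 = 8

8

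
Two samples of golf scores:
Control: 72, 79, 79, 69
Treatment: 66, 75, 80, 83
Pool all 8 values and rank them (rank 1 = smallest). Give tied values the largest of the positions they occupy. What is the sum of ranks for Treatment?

20

Sorted (ascending): 66, 69, 72, 75, 79, 79, 80, 83
The 2 values of 79 occupy positions 5–6 → each gets rank 6.
Treatment values → pooled ranks: 66→1, 75→4, 80→7, 83→8
Rank sum = 1 + 4 + 7 + 8 = 20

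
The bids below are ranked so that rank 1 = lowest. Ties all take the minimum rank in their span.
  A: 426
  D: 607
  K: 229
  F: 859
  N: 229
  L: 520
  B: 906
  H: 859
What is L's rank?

4

Sorted (ascending): 229, 229, 426, 520, 607, 859, 859, 906
The 2 values of 229 occupy positions 1–2 → each gets rank 1.
The 2 values of 859 occupy positions 6–7 → each gets rank 6.
L has value 520 → rank 4.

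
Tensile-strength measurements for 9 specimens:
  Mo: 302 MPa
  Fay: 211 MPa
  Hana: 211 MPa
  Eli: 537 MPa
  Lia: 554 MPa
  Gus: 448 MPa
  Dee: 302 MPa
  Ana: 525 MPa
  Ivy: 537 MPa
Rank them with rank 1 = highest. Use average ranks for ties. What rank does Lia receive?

Sorted (descending): 554, 537, 537, 525, 448, 302, 302, 211, 211
The 2 values of 537 occupy positions 2–3 → average rank (2+3)/2 = 2.5.
The 2 values of 302 occupy positions 6–7 → average rank (6+7)/2 = 6.5.
The 2 values of 211 occupy positions 8–9 → average rank (8+9)/2 = 8.5.
Lia has value 554 MPa → rank 1.

1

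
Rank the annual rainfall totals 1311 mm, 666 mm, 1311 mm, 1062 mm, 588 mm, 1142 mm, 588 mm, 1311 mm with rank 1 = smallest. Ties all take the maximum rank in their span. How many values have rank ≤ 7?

5

Sorted (ascending): 588, 588, 666, 1062, 1142, 1311, 1311, 1311
The 2 values of 588 occupy positions 1–2 → each gets rank 2.
The 3 values of 1311 occupy positions 6–8 → each gets rank 8.
Ranks ≤ 7: {2, 2, 3, 4, 5} → 5 values.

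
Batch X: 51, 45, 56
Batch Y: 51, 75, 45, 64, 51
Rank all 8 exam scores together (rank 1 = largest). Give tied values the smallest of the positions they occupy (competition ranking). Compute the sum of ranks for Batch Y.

Sorted (descending): 75, 64, 56, 51, 51, 51, 45, 45
The 3 values of 51 occupy positions 4–6 → each gets rank 4.
The 2 values of 45 occupy positions 7–8 → each gets rank 7.
Batch Y values → pooled ranks: 51→4, 75→1, 45→7, 64→2, 51→4
Rank sum = 4 + 1 + 7 + 2 + 4 = 18

18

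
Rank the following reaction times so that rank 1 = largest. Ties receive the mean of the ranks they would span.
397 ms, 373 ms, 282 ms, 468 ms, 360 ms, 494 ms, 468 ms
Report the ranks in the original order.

Sorted (descending): 494, 468, 468, 397, 373, 360, 282
The 2 values of 468 occupy positions 2–3 → average rank (2+3)/2 = 2.5.

4, 5, 7, 2.5, 6, 1, 2.5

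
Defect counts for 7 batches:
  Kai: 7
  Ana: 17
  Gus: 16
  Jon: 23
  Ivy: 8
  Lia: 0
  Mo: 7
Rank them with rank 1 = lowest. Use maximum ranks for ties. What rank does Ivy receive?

Sorted (ascending): 0, 7, 7, 8, 16, 17, 23
The 2 values of 7 occupy positions 2–3 → each gets rank 3.
Ivy has value 8 → rank 4.

4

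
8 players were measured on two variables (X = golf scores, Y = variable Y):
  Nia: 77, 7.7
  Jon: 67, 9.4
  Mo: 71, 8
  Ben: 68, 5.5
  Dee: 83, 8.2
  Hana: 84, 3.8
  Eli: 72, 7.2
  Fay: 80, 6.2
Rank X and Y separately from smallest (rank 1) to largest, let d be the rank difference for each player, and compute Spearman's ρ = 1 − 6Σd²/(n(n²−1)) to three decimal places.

-0.381

Ranks of variable 1: 5, 1, 3, 2, 7, 8, 4, 6
Ranks of variable 2: 5, 8, 6, 2, 7, 1, 4, 3
d = r₁ − r₂: 0, -7, -3, 0, 0, 7, 0, 3
d²: 0, 49, 9, 0, 0, 49, 0, 9; Σd² = 116
ρ = 1 − 6·116/(8·63) = 1 − 696/504 = -0.381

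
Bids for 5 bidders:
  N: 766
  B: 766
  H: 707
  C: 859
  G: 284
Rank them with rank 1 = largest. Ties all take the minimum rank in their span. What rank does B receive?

2

Sorted (descending): 859, 766, 766, 707, 284
The 2 values of 766 occupy positions 2–3 → each gets rank 2.
B has value 766 → rank 2.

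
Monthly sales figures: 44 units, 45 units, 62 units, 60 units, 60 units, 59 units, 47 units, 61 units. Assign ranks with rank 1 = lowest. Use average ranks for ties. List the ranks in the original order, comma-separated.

Sorted (ascending): 44, 45, 47, 59, 60, 60, 61, 62
The 2 values of 60 occupy positions 5–6 → average rank (5+6)/2 = 5.5.

1, 2, 8, 5.5, 5.5, 4, 3, 7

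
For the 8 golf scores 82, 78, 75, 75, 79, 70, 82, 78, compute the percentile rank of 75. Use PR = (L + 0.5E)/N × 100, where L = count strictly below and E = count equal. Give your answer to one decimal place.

25.0

N = 8.
Strictly below 75: 1. Equal to 75: 2.
PR = (1 + 0.5·2)/8 × 100 = 25.0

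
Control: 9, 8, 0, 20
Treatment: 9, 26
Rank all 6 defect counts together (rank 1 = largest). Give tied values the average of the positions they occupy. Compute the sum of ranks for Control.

Sorted (descending): 26, 20, 9, 9, 8, 0
The 2 values of 9 occupy positions 3–4 → average rank (3+4)/2 = 3.5.
Control values → pooled ranks: 9→3.5, 8→5, 0→6, 20→2
Rank sum = 3.5 + 5 + 6 + 2 = 16.5

16.5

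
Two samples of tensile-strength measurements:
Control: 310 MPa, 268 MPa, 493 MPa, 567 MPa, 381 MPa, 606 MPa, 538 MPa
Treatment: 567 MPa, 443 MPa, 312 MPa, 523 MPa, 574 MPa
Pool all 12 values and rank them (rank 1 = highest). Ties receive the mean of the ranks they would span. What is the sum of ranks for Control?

48.5

Sorted (descending): 606, 574, 567, 567, 538, 523, 493, 443, 381, 312, 310, 268
The 2 values of 567 occupy positions 3–4 → average rank (3+4)/2 = 3.5.
Control values → pooled ranks: 310→11, 268→12, 493→7, 567→3.5, 381→9, 606→1, 538→5
Rank sum = 11 + 12 + 7 + 3.5 + 9 + 1 + 5 = 48.5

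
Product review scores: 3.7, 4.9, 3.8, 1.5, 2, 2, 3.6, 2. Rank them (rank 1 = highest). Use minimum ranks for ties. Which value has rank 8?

1.5

Sorted (descending): 4.9, 3.8, 3.7, 3.6, 2, 2, 2, 1.5
The 3 values of 2 occupy positions 5–7 → each gets rank 5.
Rank 8 → value 1.5.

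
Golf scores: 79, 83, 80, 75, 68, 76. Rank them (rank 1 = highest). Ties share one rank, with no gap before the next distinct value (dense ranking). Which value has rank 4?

Sorted (descending): 83, 80, 79, 76, 75, 68
No ties — each value takes its position as its rank.
Rank 4 → value 76.

76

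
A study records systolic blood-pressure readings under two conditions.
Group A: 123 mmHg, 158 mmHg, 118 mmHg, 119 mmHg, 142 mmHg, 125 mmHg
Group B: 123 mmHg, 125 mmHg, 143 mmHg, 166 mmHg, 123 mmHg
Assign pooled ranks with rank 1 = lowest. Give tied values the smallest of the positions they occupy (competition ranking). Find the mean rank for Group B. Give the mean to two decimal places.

Sorted (ascending): 118, 119, 123, 123, 123, 125, 125, 142, 143, 158, 166
The 3 values of 123 occupy positions 3–5 → each gets rank 3.
The 2 values of 125 occupy positions 6–7 → each gets rank 6.
Group B values → pooled ranks: 123→3, 125→6, 143→9, 166→11, 123→3
Mean rank = (3 + 6 + 9 + 11 + 3) / 5 = 6.40

6.40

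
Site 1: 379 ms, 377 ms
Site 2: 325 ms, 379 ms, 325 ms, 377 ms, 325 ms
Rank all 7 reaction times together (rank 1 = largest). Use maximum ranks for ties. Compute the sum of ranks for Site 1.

6

Sorted (descending): 379, 379, 377, 377, 325, 325, 325
The 2 values of 379 occupy positions 1–2 → each gets rank 2.
The 2 values of 377 occupy positions 3–4 → each gets rank 4.
The 3 values of 325 occupy positions 5–7 → each gets rank 7.
Site 1 values → pooled ranks: 379→2, 377→4
Rank sum = 2 + 4 = 6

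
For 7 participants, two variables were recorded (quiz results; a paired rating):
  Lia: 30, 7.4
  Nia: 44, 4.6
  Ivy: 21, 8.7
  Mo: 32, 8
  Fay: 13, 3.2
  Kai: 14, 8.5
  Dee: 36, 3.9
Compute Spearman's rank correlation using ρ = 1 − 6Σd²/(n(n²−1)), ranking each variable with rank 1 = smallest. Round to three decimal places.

-0.143

Ranks of variable 1: 4, 7, 3, 5, 1, 2, 6
Ranks of variable 2: 4, 3, 7, 5, 1, 6, 2
d = r₁ − r₂: 0, 4, -4, 0, 0, -4, 4
d²: 0, 16, 16, 0, 0, 16, 16; Σd² = 64
ρ = 1 − 6·64/(7·48) = 1 − 384/336 = -0.143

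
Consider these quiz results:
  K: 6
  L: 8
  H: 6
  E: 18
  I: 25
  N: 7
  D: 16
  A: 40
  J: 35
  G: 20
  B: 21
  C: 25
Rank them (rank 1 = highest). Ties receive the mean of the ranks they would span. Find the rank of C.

Sorted (descending): 40, 35, 25, 25, 21, 20, 18, 16, 8, 7, 6, 6
The 2 values of 25 occupy positions 3–4 → average rank (3+4)/2 = 3.5.
The 2 values of 6 occupy positions 11–12 → average rank (11+12)/2 = 11.5.
C has value 25 → rank 3.5.

3.5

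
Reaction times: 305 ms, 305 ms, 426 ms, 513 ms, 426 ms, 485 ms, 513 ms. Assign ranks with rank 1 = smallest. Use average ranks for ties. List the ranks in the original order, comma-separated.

Sorted (ascending): 305, 305, 426, 426, 485, 513, 513
The 2 values of 305 occupy positions 1–2 → average rank (1+2)/2 = 1.5.
The 2 values of 426 occupy positions 3–4 → average rank (3+4)/2 = 3.5.
The 2 values of 513 occupy positions 6–7 → average rank (6+7)/2 = 6.5.

1.5, 1.5, 3.5, 6.5, 3.5, 5, 6.5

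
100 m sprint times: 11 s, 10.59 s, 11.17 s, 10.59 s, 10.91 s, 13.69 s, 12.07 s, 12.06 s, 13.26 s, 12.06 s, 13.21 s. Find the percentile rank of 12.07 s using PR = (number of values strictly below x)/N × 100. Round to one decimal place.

N = 11.
Strictly below 12.07: 7. Equal to 12.07: 1.
PR = 7/11 × 100 = 63.6

63.6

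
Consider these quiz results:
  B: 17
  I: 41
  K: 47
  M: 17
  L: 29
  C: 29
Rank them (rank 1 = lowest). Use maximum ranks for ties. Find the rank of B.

Sorted (ascending): 17, 17, 29, 29, 41, 47
The 2 values of 17 occupy positions 1–2 → each gets rank 2.
The 2 values of 29 occupy positions 3–4 → each gets rank 4.
B has value 17 → rank 2.

2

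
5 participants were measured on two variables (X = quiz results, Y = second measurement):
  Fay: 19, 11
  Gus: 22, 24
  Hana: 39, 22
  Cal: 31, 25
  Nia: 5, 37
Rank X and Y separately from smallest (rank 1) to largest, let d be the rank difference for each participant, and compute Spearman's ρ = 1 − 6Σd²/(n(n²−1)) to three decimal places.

Ranks of variable 1: 2, 3, 5, 4, 1
Ranks of variable 2: 1, 3, 2, 4, 5
d = r₁ − r₂: 1, 0, 3, 0, -4
d²: 1, 0, 9, 0, 16; Σd² = 26
ρ = 1 − 6·26/(5·24) = 1 − 156/120 = -0.300

-0.300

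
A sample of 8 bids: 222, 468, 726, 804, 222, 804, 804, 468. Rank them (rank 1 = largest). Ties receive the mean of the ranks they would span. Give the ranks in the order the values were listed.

Sorted (descending): 804, 804, 804, 726, 468, 468, 222, 222
The 3 values of 804 occupy positions 1–3 → average rank 2.
The 2 values of 468 occupy positions 5–6 → average rank (5+6)/2 = 5.5.
The 2 values of 222 occupy positions 7–8 → average rank (7+8)/2 = 7.5.

7.5, 5.5, 4, 2, 7.5, 2, 2, 5.5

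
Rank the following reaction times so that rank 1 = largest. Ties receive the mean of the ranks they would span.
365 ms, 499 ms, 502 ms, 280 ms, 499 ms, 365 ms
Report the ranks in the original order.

Sorted (descending): 502, 499, 499, 365, 365, 280
The 2 values of 499 occupy positions 2–3 → average rank (2+3)/2 = 2.5.
The 2 values of 365 occupy positions 4–5 → average rank (4+5)/2 = 4.5.

4.5, 2.5, 1, 6, 2.5, 4.5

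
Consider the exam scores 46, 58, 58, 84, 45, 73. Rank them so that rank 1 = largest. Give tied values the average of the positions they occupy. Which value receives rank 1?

84

Sorted (descending): 84, 73, 58, 58, 46, 45
The 2 values of 58 occupy positions 3–4 → average rank (3+4)/2 = 3.5.
Rank 1 → value 84.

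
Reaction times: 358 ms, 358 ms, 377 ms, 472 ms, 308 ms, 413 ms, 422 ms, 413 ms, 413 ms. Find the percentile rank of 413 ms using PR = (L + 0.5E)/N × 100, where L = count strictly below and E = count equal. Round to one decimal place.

N = 9.
Strictly below 413: 4. Equal to 413: 3.
PR = (4 + 0.5·3)/9 × 100 = 61.1

61.1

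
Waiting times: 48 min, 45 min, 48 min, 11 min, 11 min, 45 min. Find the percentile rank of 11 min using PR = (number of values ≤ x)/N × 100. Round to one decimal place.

33.3

N = 6.
Strictly below 11: 0. Equal to 11: 2.
PR = 2/6 × 100 = 33.3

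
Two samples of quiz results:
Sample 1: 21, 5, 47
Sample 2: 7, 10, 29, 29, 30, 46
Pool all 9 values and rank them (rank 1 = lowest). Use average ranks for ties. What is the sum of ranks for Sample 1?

14

Sorted (ascending): 5, 7, 10, 21, 29, 29, 30, 46, 47
The 2 values of 29 occupy positions 5–6 → average rank (5+6)/2 = 5.5.
Sample 1 values → pooled ranks: 21→4, 5→1, 47→9
Rank sum = 4 + 1 + 9 = 14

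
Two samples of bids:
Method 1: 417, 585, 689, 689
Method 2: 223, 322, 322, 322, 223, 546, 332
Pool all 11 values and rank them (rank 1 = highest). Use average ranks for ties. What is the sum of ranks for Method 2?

Sorted (descending): 689, 689, 585, 546, 417, 332, 322, 322, 322, 223, 223
The 2 values of 689 occupy positions 1–2 → average rank (1+2)/2 = 1.5.
The 3 values of 322 occupy positions 7–9 → average rank 8.
The 2 values of 223 occupy positions 10–11 → average rank (10+11)/2 = 10.5.
Method 2 values → pooled ranks: 223→10.5, 322→8, 322→8, 322→8, 223→10.5, 546→4, 332→6
Rank sum = 10.5 + 8 + 8 + 8 + 10.5 + 4 + 6 = 55

55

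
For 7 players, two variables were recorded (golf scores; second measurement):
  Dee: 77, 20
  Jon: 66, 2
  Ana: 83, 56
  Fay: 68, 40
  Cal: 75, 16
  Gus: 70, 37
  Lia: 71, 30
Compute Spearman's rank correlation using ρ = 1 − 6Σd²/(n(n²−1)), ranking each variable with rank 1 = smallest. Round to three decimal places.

0.321

Ranks of variable 1: 6, 1, 7, 2, 5, 3, 4
Ranks of variable 2: 3, 1, 7, 6, 2, 5, 4
d = r₁ − r₂: 3, 0, 0, -4, 3, -2, 0
d²: 9, 0, 0, 16, 9, 4, 0; Σd² = 38
ρ = 1 − 6·38/(7·48) = 1 − 228/336 = 0.321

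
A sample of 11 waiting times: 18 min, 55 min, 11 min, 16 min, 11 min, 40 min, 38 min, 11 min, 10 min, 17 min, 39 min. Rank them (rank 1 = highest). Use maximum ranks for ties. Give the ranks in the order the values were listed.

5, 1, 10, 7, 10, 2, 4, 10, 11, 6, 3

Sorted (descending): 55, 40, 39, 38, 18, 17, 16, 11, 11, 11, 10
The 3 values of 11 occupy positions 8–10 → each gets rank 10.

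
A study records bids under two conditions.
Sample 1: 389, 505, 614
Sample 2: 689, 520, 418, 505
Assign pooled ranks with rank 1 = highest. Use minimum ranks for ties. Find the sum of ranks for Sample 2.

14

Sorted (descending): 689, 614, 520, 505, 505, 418, 389
The 2 values of 505 occupy positions 4–5 → each gets rank 4.
Sample 2 values → pooled ranks: 689→1, 520→3, 418→6, 505→4
Rank sum = 1 + 3 + 6 + 4 = 14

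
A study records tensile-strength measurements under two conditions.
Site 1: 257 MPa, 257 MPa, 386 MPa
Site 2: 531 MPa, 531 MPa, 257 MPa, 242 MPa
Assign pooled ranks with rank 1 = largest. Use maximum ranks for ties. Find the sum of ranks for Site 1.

15

Sorted (descending): 531, 531, 386, 257, 257, 257, 242
The 2 values of 531 occupy positions 1–2 → each gets rank 2.
The 3 values of 257 occupy positions 4–6 → each gets rank 6.
Site 1 values → pooled ranks: 257→6, 257→6, 386→3
Rank sum = 6 + 6 + 3 = 15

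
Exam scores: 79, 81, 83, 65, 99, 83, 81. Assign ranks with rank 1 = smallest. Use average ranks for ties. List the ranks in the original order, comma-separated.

Sorted (ascending): 65, 79, 81, 81, 83, 83, 99
The 2 values of 81 occupy positions 3–4 → average rank (3+4)/2 = 3.5.
The 2 values of 83 occupy positions 5–6 → average rank (5+6)/2 = 5.5.

2, 3.5, 5.5, 1, 7, 5.5, 3.5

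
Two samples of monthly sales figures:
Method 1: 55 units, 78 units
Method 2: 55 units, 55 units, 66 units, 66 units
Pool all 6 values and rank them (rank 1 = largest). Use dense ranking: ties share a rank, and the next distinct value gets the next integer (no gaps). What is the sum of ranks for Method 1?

Sorted (descending): 78, 66, 66, 55, 55, 55
The 2 values of 66 share dense rank 2.
The 3 values of 55 share dense rank 3.
Remaining distinct values take the next consecutive integers.
Method 1 values → pooled ranks: 55→3, 78→1
Rank sum = 3 + 1 = 4

4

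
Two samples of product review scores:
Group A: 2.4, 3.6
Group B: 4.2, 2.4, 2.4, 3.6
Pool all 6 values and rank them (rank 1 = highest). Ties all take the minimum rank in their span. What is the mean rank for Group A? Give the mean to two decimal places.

Sorted (descending): 4.2, 3.6, 3.6, 2.4, 2.4, 2.4
The 2 values of 3.6 occupy positions 2–3 → each gets rank 2.
The 3 values of 2.4 occupy positions 4–6 → each gets rank 4.
Group A values → pooled ranks: 2.4→4, 3.6→2
Mean rank = (4 + 2) / 2 = 3.00

3.00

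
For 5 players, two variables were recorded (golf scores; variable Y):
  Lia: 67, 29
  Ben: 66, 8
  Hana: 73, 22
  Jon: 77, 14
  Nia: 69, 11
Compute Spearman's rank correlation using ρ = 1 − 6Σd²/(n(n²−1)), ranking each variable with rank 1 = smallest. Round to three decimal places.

Ranks of variable 1: 2, 1, 4, 5, 3
Ranks of variable 2: 5, 1, 4, 3, 2
d = r₁ − r₂: -3, 0, 0, 2, 1
d²: 9, 0, 0, 4, 1; Σd² = 14
ρ = 1 − 6·14/(5·24) = 1 − 84/120 = 0.300

0.300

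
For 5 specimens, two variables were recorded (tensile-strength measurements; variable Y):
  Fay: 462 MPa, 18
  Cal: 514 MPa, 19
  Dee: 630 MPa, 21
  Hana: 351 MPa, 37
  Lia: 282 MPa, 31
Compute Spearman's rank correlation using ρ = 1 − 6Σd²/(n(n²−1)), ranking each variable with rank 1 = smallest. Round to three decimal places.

-0.500

Ranks of variable 1: 3, 4, 5, 2, 1
Ranks of variable 2: 1, 2, 3, 5, 4
d = r₁ − r₂: 2, 2, 2, -3, -3
d²: 4, 4, 4, 9, 9; Σd² = 30
ρ = 1 − 6·30/(5·24) = 1 − 180/120 = -0.500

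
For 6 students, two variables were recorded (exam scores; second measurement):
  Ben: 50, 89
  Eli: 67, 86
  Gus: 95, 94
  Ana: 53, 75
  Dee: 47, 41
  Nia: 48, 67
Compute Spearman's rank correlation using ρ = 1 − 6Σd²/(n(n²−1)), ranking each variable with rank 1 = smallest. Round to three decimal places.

Ranks of variable 1: 3, 5, 6, 4, 1, 2
Ranks of variable 2: 5, 4, 6, 3, 1, 2
d = r₁ − r₂: -2, 1, 0, 1, 0, 0
d²: 4, 1, 0, 1, 0, 0; Σd² = 6
ρ = 1 − 6·6/(6·35) = 1 − 36/210 = 0.829

0.829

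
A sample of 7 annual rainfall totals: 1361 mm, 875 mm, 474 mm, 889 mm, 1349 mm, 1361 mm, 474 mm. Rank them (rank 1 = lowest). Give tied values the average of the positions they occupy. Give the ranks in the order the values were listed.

6.5, 3, 1.5, 4, 5, 6.5, 1.5

Sorted (ascending): 474, 474, 875, 889, 1349, 1361, 1361
The 2 values of 474 occupy positions 1–2 → average rank (1+2)/2 = 1.5.
The 2 values of 1361 occupy positions 6–7 → average rank (6+7)/2 = 6.5.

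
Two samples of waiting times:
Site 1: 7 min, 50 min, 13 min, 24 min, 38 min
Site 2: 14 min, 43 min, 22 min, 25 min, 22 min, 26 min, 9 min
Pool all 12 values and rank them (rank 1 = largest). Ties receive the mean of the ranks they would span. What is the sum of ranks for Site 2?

46

Sorted (descending): 50, 43, 38, 26, 25, 24, 22, 22, 14, 13, 9, 7
The 2 values of 22 occupy positions 7–8 → average rank (7+8)/2 = 7.5.
Site 2 values → pooled ranks: 14→9, 43→2, 22→7.5, 25→5, 22→7.5, 26→4, 9→11
Rank sum = 9 + 2 + 7.5 + 5 + 7.5 + 4 + 11 = 46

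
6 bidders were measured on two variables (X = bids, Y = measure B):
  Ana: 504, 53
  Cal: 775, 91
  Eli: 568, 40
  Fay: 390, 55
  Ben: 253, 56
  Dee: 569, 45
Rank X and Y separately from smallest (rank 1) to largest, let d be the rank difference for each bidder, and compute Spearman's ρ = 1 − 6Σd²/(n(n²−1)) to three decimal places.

-0.086

Ranks of variable 1: 3, 6, 4, 2, 1, 5
Ranks of variable 2: 3, 6, 1, 4, 5, 2
d = r₁ − r₂: 0, 0, 3, -2, -4, 3
d²: 0, 0, 9, 4, 16, 9; Σd² = 38
ρ = 1 − 6·38/(6·35) = 1 − 228/210 = -0.086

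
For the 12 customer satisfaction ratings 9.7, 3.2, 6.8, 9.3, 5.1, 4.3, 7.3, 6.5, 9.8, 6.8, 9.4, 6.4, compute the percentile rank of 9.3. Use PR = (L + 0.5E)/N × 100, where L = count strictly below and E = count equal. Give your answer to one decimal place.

70.8

N = 12.
Strictly below 9.3: 8. Equal to 9.3: 1.
PR = (8 + 0.5·1)/12 × 100 = 70.8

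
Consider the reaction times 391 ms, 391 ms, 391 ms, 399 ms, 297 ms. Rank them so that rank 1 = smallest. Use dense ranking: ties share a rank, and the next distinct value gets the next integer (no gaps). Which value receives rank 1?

Sorted (ascending): 297, 391, 391, 391, 399
The 3 values of 391 share dense rank 2.
Remaining distinct values take the next consecutive integers.
Rank 1 → value 297.

297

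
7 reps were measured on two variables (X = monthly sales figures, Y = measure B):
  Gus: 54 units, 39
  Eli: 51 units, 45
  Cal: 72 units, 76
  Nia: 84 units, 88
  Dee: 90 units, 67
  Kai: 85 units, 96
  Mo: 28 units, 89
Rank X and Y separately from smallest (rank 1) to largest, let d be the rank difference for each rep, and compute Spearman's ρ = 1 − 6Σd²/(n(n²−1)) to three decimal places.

0.179

Ranks of variable 1: 3, 2, 4, 5, 7, 6, 1
Ranks of variable 2: 1, 2, 4, 5, 3, 7, 6
d = r₁ − r₂: 2, 0, 0, 0, 4, -1, -5
d²: 4, 0, 0, 0, 16, 1, 25; Σd² = 46
ρ = 1 − 6·46/(7·48) = 1 − 276/336 = 0.179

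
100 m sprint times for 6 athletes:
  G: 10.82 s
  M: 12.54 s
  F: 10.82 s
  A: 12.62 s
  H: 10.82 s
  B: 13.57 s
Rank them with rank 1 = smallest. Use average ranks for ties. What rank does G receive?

Sorted (ascending): 10.82, 10.82, 10.82, 12.54, 12.62, 13.57
The 3 values of 10.82 occupy positions 1–3 → average rank 2.
G has value 10.82 s → rank 2.

2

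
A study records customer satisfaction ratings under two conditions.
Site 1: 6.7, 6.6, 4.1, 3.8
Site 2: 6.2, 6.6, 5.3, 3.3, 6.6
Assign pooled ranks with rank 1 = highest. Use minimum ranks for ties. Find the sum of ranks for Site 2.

Sorted (descending): 6.7, 6.6, 6.6, 6.6, 6.2, 5.3, 4.1, 3.8, 3.3
The 3 values of 6.6 occupy positions 2–4 → each gets rank 2.
Site 2 values → pooled ranks: 6.2→5, 6.6→2, 5.3→6, 3.3→9, 6.6→2
Rank sum = 5 + 2 + 6 + 9 + 2 = 24

24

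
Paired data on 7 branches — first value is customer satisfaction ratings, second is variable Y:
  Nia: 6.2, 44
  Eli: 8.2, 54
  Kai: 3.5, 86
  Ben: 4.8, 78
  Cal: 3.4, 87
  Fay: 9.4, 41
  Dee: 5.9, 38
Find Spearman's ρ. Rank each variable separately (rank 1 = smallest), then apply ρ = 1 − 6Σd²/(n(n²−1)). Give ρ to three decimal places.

-0.750

Ranks of variable 1: 5, 6, 2, 3, 1, 7, 4
Ranks of variable 2: 3, 4, 6, 5, 7, 2, 1
d = r₁ − r₂: 2, 2, -4, -2, -6, 5, 3
d²: 4, 4, 16, 4, 36, 25, 9; Σd² = 98
ρ = 1 − 6·98/(7·48) = 1 − 588/336 = -0.750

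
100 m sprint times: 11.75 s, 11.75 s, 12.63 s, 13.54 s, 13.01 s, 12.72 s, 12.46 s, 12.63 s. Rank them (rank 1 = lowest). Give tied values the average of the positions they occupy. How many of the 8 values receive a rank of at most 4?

3

Sorted (ascending): 11.75, 11.75, 12.46, 12.63, 12.63, 12.72, 13.01, 13.54
The 2 values of 11.75 occupy positions 1–2 → average rank (1+2)/2 = 1.5.
The 2 values of 12.63 occupy positions 4–5 → average rank (4+5)/2 = 4.5.
Ranks ≤ 4: {1.5, 1.5, 3} → 3 values.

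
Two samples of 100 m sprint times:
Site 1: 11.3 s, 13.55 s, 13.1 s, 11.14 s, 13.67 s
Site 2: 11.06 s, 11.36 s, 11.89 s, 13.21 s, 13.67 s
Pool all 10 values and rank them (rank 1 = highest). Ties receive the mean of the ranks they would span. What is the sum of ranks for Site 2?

Sorted (descending): 13.67, 13.67, 13.55, 13.21, 13.1, 11.89, 11.36, 11.3, 11.14, 11.06
The 2 values of 13.67 occupy positions 1–2 → average rank (1+2)/2 = 1.5.
Site 2 values → pooled ranks: 11.06→10, 11.36→7, 11.89→6, 13.21→4, 13.67→1.5
Rank sum = 10 + 7 + 6 + 4 + 1.5 = 28.5

28.5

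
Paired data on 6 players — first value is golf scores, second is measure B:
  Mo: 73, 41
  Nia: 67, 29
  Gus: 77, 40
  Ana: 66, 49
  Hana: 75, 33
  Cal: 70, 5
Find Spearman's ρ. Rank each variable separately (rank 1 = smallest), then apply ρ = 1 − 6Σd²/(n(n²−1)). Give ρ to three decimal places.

-0.086

Ranks of variable 1: 4, 2, 6, 1, 5, 3
Ranks of variable 2: 5, 2, 4, 6, 3, 1
d = r₁ − r₂: -1, 0, 2, -5, 2, 2
d²: 1, 0, 4, 25, 4, 4; Σd² = 38
ρ = 1 − 6·38/(6·35) = 1 − 228/210 = -0.086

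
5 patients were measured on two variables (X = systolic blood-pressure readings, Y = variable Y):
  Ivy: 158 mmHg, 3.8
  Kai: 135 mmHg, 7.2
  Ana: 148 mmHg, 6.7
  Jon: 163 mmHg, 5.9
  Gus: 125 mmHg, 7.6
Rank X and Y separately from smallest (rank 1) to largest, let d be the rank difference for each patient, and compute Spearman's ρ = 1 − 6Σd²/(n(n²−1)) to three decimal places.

-0.900

Ranks of variable 1: 4, 2, 3, 5, 1
Ranks of variable 2: 1, 4, 3, 2, 5
d = r₁ − r₂: 3, -2, 0, 3, -4
d²: 9, 4, 0, 9, 16; Σd² = 38
ρ = 1 − 6·38/(5·24) = 1 − 228/120 = -0.900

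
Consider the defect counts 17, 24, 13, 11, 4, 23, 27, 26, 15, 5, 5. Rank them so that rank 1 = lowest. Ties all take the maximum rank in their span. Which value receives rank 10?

26

Sorted (ascending): 4, 5, 5, 11, 13, 15, 17, 23, 24, 26, 27
The 2 values of 5 occupy positions 2–3 → each gets rank 3.
Rank 10 → value 26.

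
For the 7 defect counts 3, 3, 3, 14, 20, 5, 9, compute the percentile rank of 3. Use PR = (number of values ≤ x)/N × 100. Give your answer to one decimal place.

42.9

N = 7.
Strictly below 3: 0. Equal to 3: 3.
PR = 3/7 × 100 = 42.9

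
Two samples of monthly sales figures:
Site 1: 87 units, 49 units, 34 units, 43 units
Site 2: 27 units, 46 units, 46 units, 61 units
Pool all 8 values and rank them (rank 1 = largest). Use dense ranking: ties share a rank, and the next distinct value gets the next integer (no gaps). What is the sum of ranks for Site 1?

Sorted (descending): 87, 61, 49, 46, 46, 43, 34, 27
The 2 values of 46 share dense rank 4.
Remaining distinct values take the next consecutive integers.
Site 1 values → pooled ranks: 87→1, 49→3, 34→6, 43→5
Rank sum = 1 + 3 + 6 + 5 = 15

15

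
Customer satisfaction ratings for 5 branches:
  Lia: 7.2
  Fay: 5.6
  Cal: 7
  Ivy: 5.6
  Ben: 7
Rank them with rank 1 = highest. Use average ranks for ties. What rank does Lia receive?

1

Sorted (descending): 7.2, 7, 7, 5.6, 5.6
The 2 values of 7 occupy positions 2–3 → average rank (2+3)/2 = 2.5.
The 2 values of 5.6 occupy positions 4–5 → average rank (4+5)/2 = 4.5.
Lia has value 7.2 → rank 1.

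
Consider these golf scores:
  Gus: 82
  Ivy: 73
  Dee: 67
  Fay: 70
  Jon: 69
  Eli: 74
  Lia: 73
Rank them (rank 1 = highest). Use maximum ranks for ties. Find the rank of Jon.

6

Sorted (descending): 82, 74, 73, 73, 70, 69, 67
The 2 values of 73 occupy positions 3–4 → each gets rank 4.
Jon has value 69 → rank 6.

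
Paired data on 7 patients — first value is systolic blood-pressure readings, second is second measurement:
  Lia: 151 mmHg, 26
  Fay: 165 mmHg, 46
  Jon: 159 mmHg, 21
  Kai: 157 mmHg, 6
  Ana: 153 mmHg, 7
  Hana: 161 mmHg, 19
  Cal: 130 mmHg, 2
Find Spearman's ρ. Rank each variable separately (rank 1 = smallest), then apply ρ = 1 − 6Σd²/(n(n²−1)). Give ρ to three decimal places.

0.571

Ranks of variable 1: 2, 7, 5, 4, 3, 6, 1
Ranks of variable 2: 6, 7, 5, 2, 3, 4, 1
d = r₁ − r₂: -4, 0, 0, 2, 0, 2, 0
d²: 16, 0, 0, 4, 0, 4, 0; Σd² = 24
ρ = 1 − 6·24/(7·48) = 1 − 144/336 = 0.571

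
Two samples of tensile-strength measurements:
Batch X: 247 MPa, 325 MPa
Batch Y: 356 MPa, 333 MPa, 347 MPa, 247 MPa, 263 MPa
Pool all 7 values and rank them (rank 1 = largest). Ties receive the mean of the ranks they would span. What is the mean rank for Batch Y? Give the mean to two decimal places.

Sorted (descending): 356, 347, 333, 325, 263, 247, 247
The 2 values of 247 occupy positions 6–7 → average rank (6+7)/2 = 6.5.
Batch Y values → pooled ranks: 356→1, 333→3, 347→2, 247→6.5, 263→5
Mean rank = (1 + 3 + 2 + 6.5 + 5) / 5 = 3.50

3.50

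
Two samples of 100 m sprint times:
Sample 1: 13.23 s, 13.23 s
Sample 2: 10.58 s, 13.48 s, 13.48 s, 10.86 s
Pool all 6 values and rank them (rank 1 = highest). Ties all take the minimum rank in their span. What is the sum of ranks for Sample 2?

13

Sorted (descending): 13.48, 13.48, 13.23, 13.23, 10.86, 10.58
The 2 values of 13.48 occupy positions 1–2 → each gets rank 1.
The 2 values of 13.23 occupy positions 3–4 → each gets rank 3.
Sample 2 values → pooled ranks: 10.58→6, 13.48→1, 13.48→1, 10.86→5
Rank sum = 6 + 1 + 1 + 5 = 13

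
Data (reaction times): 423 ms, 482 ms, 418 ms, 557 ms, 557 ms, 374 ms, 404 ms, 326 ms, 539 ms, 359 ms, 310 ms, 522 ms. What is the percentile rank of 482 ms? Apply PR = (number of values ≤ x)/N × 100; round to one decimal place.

66.7

N = 12.
Strictly below 482: 7. Equal to 482: 1.
PR = 8/12 × 100 = 66.7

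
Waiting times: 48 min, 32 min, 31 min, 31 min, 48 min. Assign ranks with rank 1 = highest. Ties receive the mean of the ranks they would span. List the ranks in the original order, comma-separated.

1.5, 3, 4.5, 4.5, 1.5

Sorted (descending): 48, 48, 32, 31, 31
The 2 values of 48 occupy positions 1–2 → average rank (1+2)/2 = 1.5.
The 2 values of 31 occupy positions 4–5 → average rank (4+5)/2 = 4.5.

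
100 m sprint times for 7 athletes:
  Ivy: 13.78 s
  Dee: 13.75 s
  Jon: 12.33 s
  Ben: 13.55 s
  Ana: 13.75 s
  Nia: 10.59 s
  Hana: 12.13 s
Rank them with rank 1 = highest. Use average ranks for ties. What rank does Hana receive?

6

Sorted (descending): 13.78, 13.75, 13.75, 13.55, 12.33, 12.13, 10.59
The 2 values of 13.75 occupy positions 2–3 → average rank (2+3)/2 = 2.5.
Hana has value 12.13 s → rank 6.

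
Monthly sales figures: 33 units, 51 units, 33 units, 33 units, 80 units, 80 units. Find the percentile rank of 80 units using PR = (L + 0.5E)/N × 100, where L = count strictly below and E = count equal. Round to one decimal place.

N = 6.
Strictly below 80: 4. Equal to 80: 2.
PR = (4 + 0.5·2)/6 × 100 = 83.3

83.3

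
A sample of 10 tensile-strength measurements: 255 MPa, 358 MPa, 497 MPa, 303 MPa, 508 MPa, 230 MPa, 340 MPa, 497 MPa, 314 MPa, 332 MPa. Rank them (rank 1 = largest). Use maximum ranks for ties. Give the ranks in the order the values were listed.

Sorted (descending): 508, 497, 497, 358, 340, 332, 314, 303, 255, 230
The 2 values of 497 occupy positions 2–3 → each gets rank 3.

9, 4, 3, 8, 1, 10, 5, 3, 7, 6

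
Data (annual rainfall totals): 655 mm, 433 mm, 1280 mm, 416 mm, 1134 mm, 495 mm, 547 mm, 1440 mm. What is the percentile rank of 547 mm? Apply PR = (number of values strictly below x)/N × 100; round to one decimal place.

37.5

N = 8.
Strictly below 547: 3. Equal to 547: 1.
PR = 3/8 × 100 = 37.5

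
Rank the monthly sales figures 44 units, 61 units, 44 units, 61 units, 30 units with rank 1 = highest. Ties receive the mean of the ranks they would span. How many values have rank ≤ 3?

2

Sorted (descending): 61, 61, 44, 44, 30
The 2 values of 61 occupy positions 1–2 → average rank (1+2)/2 = 1.5.
The 2 values of 44 occupy positions 3–4 → average rank (3+4)/2 = 3.5.
Ranks ≤ 3: {1.5, 1.5} → 2 values.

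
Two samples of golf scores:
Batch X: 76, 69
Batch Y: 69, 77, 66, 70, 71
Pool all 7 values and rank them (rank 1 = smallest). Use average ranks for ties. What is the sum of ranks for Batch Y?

Sorted (ascending): 66, 69, 69, 70, 71, 76, 77
The 2 values of 69 occupy positions 2–3 → average rank (2+3)/2 = 2.5.
Batch Y values → pooled ranks: 69→2.5, 77→7, 66→1, 70→4, 71→5
Rank sum = 2.5 + 7 + 1 + 4 + 5 = 19.5

19.5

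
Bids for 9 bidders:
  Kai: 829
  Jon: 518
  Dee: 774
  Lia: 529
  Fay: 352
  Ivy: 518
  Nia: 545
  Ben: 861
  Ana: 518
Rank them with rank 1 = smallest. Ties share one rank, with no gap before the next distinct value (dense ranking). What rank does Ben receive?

Sorted (ascending): 352, 518, 518, 518, 529, 545, 774, 829, 861
The 3 values of 518 share dense rank 2.
Remaining distinct values take the next consecutive integers.
Ben has value 861 → rank 7.

7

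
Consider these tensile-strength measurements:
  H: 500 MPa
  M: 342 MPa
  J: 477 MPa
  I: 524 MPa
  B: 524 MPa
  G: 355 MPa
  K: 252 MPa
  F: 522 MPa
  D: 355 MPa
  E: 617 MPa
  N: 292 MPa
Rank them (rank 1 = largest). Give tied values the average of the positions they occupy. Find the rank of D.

7.5

Sorted (descending): 617, 524, 524, 522, 500, 477, 355, 355, 342, 292, 252
The 2 values of 524 occupy positions 2–3 → average rank (2+3)/2 = 2.5.
The 2 values of 355 occupy positions 7–8 → average rank (7+8)/2 = 7.5.
D has value 355 MPa → rank 7.5.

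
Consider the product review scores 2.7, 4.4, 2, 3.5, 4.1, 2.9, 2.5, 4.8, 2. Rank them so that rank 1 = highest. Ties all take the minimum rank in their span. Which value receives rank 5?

Sorted (descending): 4.8, 4.4, 4.1, 3.5, 2.9, 2.7, 2.5, 2, 2
The 2 values of 2 occupy positions 8–9 → each gets rank 8.
Rank 5 → value 2.9.

2.9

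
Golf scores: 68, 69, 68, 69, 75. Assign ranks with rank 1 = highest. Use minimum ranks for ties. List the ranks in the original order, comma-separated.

Sorted (descending): 75, 69, 69, 68, 68
The 2 values of 69 occupy positions 2–3 → each gets rank 2.
The 2 values of 68 occupy positions 4–5 → each gets rank 4.

4, 2, 4, 2, 1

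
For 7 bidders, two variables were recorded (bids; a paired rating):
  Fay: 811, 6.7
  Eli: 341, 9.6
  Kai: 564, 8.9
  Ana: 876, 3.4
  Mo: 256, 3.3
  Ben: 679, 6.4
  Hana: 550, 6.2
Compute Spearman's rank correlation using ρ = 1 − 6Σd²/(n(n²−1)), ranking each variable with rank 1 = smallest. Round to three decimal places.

Ranks of variable 1: 6, 2, 4, 7, 1, 5, 3
Ranks of variable 2: 5, 7, 6, 2, 1, 4, 3
d = r₁ − r₂: 1, -5, -2, 5, 0, 1, 0
d²: 1, 25, 4, 25, 0, 1, 0; Σd² = 56
ρ = 1 − 6·56/(7·48) = 1 − 336/336 = 0.000

0.000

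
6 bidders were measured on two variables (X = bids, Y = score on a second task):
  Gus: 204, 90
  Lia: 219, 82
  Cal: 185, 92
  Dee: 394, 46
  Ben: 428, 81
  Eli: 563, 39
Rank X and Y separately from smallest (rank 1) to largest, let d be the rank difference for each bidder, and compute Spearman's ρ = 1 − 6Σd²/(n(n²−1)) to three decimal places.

Ranks of variable 1: 2, 3, 1, 4, 5, 6
Ranks of variable 2: 5, 4, 6, 2, 3, 1
d = r₁ − r₂: -3, -1, -5, 2, 2, 5
d²: 9, 1, 25, 4, 4, 25; Σd² = 68
ρ = 1 − 6·68/(6·35) = 1 − 408/210 = -0.943

-0.943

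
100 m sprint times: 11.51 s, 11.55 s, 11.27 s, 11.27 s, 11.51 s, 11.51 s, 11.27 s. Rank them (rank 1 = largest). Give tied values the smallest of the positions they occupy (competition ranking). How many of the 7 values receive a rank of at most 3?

Sorted (descending): 11.55, 11.51, 11.51, 11.51, 11.27, 11.27, 11.27
The 3 values of 11.51 occupy positions 2–4 → each gets rank 2.
The 3 values of 11.27 occupy positions 5–7 → each gets rank 5.
Ranks ≤ 3: {1, 2, 2, 2} → 4 values.

4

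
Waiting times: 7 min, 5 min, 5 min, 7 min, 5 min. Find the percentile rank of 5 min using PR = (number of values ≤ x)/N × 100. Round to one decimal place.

60.0

N = 5.
Strictly below 5: 0. Equal to 5: 3.
PR = 3/5 × 100 = 60.0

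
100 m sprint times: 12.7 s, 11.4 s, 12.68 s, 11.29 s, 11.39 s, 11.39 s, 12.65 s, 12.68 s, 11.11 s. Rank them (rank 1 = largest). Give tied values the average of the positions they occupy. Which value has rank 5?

Sorted (descending): 12.7, 12.68, 12.68, 12.65, 11.4, 11.39, 11.39, 11.29, 11.11
The 2 values of 12.68 occupy positions 2–3 → average rank (2+3)/2 = 2.5.
The 2 values of 11.39 occupy positions 6–7 → average rank (6+7)/2 = 6.5.
Rank 5 → value 11.4.

11.4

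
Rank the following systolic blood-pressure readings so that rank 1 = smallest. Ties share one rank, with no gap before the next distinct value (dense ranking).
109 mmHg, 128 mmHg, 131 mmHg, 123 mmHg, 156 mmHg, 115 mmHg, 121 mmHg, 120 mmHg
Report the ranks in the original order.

1, 6, 7, 5, 8, 2, 4, 3

Sorted (ascending): 109, 115, 120, 121, 123, 128, 131, 156
No ties — each value takes its position as its rank.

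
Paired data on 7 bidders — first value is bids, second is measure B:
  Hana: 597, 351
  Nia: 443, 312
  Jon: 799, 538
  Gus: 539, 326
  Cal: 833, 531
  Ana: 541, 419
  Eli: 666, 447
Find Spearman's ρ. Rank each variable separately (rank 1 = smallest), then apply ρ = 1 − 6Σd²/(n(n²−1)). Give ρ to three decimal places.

Ranks of variable 1: 4, 1, 6, 2, 7, 3, 5
Ranks of variable 2: 3, 1, 7, 2, 6, 4, 5
d = r₁ − r₂: 1, 0, -1, 0, 1, -1, 0
d²: 1, 0, 1, 0, 1, 1, 0; Σd² = 4
ρ = 1 − 6·4/(7·48) = 1 − 24/336 = 0.929

0.929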